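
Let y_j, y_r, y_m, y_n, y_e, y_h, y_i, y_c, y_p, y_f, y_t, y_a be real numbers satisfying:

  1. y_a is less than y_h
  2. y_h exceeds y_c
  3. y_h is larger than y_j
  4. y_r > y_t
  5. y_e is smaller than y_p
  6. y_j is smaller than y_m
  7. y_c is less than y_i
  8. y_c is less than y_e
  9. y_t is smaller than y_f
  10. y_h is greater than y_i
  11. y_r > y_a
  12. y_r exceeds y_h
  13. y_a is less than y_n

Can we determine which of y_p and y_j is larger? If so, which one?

Following every chain through y_j: above y_j we get y_h, y_r, y_m.
y_p is not reached, and no chain runs the other way from y_p to y_j.
So the given relations leave the order of y_j and y_p undetermined.

undetermined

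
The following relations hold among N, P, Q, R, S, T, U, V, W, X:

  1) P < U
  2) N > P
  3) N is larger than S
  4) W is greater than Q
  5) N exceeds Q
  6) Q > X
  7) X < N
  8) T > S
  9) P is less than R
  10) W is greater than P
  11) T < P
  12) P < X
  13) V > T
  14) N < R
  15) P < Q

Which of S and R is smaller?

Following the relations from S: S < T < P < X < Q < N < R.
So S < R; S is the smaller of the two.

S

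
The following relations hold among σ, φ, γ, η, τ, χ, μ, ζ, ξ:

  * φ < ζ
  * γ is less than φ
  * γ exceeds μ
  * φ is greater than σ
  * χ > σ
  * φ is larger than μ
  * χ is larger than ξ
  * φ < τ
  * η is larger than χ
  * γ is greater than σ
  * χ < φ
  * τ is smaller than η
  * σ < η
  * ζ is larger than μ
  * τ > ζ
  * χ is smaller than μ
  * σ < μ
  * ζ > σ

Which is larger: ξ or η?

Chaining the given relations: ξ < χ < μ < γ < φ < ζ < τ < η.
So ξ < η; η is the larger of the two.

η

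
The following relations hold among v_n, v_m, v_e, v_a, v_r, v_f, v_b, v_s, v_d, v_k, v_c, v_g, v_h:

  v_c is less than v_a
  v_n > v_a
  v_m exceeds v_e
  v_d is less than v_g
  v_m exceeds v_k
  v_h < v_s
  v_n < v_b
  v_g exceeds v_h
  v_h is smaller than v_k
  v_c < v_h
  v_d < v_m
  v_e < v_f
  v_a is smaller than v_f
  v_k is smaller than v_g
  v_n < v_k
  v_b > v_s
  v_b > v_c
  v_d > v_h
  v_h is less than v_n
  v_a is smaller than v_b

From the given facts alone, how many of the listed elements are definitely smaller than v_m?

Directly below v_m: v_k, v_d, v_e.
One step further: v_h, v_n (5 so far).
One step further: v_c, v_a (7 so far).
Nothing else is reachable below v_m; 7 in all.

7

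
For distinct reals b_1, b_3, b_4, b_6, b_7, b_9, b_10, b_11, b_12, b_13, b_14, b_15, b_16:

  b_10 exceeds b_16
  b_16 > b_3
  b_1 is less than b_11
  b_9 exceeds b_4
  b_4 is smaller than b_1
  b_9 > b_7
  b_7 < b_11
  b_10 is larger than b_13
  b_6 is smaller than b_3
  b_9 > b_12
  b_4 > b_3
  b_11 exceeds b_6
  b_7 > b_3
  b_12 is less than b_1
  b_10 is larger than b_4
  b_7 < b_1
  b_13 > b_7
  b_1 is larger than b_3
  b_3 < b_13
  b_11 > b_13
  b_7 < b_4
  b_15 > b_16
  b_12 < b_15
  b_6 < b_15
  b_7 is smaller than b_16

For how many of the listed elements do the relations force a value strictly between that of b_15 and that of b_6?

Chaining upward from b_6 reaches: b_3, b_7, b_13, b_4, b_1, b_16, b_10, b_11, b_9.
Chaining downward from b_15 reaches: b_12, b_3, b_7, b_16.
Strictly between b_6 and b_15 are those in both lists: b_3, b_7, b_16 — 3 elements.

3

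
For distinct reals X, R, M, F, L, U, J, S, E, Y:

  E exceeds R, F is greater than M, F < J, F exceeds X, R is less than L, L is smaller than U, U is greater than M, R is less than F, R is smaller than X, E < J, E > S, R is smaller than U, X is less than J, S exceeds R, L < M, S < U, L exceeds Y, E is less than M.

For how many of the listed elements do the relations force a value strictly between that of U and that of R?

Chaining upward from R reaches: X, L, S, E, M, F, J.
Chaining downward from U reaches: Y, L, S, E, M.
Strictly between R and U are those in both lists: L, S, E, M — 4 elements.

4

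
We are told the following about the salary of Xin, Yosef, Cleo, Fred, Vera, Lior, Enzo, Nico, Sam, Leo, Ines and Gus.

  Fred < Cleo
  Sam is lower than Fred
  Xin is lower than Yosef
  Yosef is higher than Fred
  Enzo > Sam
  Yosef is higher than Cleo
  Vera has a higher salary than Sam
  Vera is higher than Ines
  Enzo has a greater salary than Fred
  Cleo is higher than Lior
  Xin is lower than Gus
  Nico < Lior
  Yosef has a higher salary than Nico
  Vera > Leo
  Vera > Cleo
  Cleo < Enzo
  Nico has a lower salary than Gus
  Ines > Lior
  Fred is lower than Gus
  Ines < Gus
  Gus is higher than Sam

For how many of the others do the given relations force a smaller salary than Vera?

Directly below Vera: Leo, Sam, Cleo, Ines.
One step further: Lior, Fred (6 so far).
One step further: Nico (7 so far).
Nothing else is reachable below Vera; 7 in all.

7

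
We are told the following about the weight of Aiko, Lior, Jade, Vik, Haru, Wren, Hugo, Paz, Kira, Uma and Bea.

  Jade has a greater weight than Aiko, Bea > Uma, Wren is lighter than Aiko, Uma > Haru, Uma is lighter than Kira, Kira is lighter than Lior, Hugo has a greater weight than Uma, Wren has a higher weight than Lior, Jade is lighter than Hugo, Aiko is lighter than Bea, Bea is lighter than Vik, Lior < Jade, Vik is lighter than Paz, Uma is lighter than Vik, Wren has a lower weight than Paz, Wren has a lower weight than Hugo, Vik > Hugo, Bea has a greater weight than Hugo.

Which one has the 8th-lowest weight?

Chaining the given pairs: Haru < Uma < Kira < Lior < Wren < Aiko < Jade < Hugo < Bea < Vik < Paz.
Counting 8 from the smallest end gives Hugo.

Hugo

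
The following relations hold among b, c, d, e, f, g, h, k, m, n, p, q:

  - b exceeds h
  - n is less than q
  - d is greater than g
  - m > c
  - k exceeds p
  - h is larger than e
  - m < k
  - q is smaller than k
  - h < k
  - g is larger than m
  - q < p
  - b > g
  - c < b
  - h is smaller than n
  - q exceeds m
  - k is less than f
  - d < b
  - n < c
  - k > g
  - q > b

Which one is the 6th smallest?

Piecing the relations together gives one ordering: e < h < n < c < m < g < d < b < q < p < k < f.
Counting 6 from the smallest end gives g.

g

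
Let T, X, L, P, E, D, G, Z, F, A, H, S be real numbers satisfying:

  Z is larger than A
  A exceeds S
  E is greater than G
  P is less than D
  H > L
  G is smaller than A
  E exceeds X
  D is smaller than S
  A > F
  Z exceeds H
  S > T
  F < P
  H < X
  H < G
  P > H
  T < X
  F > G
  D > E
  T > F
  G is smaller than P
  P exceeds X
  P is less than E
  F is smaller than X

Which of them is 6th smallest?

X

Piecing the relations together gives one ordering: L < H < G < F < T < X < P < E < D < S < A < Z.
Counting 6 from the smallest end gives X.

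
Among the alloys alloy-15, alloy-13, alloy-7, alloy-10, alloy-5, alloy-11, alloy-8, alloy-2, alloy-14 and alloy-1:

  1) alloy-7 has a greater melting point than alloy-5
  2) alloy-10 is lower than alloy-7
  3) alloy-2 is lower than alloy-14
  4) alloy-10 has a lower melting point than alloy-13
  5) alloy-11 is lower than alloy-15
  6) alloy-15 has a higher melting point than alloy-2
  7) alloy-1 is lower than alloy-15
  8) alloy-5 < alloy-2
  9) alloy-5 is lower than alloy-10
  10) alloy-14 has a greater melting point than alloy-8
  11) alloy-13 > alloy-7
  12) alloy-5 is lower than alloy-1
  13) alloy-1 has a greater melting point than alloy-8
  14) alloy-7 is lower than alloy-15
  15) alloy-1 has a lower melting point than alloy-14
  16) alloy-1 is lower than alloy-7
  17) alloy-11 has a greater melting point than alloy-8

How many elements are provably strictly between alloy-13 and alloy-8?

2

Chaining upward from alloy-8 reaches: alloy-1, alloy-11, alloy-7, alloy-15, alloy-14.
Chaining downward from alloy-13 reaches: alloy-5, alloy-10, alloy-1, alloy-7.
Strictly between alloy-8 and alloy-13 are those in both lists: alloy-1, alloy-7 — 2 elements.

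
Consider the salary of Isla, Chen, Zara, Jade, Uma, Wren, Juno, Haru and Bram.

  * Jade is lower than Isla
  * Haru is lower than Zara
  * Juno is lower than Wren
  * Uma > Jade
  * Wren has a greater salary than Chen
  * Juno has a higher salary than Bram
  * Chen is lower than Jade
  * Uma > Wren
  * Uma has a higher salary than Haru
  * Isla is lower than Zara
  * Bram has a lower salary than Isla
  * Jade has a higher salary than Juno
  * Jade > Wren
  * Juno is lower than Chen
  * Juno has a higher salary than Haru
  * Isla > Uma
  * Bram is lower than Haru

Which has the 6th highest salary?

Chaining the given pairs: Bram < Haru < Juno < Chen < Wren < Jade < Uma < Isla < Zara.
The 6th largest is Chen.

Chen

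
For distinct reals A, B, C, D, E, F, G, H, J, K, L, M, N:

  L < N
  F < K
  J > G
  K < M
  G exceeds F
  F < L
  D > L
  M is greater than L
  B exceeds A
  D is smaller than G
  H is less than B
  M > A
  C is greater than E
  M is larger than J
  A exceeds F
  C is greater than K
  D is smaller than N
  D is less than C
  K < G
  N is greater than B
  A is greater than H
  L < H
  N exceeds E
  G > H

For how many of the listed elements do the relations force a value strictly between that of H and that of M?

The relations place H below M. An element lies strictly between them when it is forced above H and also forced below M.
Above H: {G, A, B, J, N}. Below M: {F, L, K, D, G, A, J}.
Intersection: {G, A, J} — 3.

3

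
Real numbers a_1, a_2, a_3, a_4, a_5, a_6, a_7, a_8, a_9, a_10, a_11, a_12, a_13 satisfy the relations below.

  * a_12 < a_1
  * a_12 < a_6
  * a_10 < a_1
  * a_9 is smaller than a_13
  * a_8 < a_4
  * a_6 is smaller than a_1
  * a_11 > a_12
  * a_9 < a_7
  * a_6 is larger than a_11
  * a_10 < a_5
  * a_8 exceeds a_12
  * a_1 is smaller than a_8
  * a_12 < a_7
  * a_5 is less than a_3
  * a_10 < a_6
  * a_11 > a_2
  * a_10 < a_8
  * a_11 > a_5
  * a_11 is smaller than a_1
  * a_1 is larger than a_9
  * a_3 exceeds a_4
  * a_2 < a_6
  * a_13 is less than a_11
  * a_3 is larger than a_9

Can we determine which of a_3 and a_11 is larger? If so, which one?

a_11 < a_6 and a_6 < a_1 give a_11 < a_1.
Then a_1 < a_8 extends the chain to a_8.
Then a_8 < a_4 extends the chain to a_4.
With a_4 < a_3: a_11 < a_6 < a_1 < a_8 < a_4 < a_3.
So a_3 is larger.

a_3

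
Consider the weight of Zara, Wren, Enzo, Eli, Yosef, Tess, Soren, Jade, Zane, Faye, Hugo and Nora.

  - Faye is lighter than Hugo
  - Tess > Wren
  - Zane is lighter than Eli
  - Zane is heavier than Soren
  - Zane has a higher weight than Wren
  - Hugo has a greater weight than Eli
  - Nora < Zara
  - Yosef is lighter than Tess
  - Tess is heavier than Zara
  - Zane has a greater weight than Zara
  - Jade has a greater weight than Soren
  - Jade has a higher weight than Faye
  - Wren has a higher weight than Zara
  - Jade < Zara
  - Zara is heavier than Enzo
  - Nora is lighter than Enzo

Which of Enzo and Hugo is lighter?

Enzo

Enzo < Zara and Zara < Wren give Enzo < Wren.
Then Wren < Zane extends the chain to Zane.
With Zane < Eli: Enzo < Zara < Wren < Zane < Eli.
Then Eli < Hugo extends the chain to Hugo.
So Enzo < Hugo; Enzo is the lighter of the two.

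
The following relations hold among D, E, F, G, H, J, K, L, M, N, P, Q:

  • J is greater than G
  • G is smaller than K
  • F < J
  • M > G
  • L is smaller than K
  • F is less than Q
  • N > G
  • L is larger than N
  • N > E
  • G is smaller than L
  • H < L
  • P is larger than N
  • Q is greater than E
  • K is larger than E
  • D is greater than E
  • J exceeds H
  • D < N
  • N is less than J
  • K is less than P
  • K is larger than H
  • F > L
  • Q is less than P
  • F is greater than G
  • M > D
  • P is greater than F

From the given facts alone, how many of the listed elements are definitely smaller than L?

Directly below L: G, H, N.
One step further: E, D (5 so far).
No other element is forced below L by the given relations, so the count is 5.

5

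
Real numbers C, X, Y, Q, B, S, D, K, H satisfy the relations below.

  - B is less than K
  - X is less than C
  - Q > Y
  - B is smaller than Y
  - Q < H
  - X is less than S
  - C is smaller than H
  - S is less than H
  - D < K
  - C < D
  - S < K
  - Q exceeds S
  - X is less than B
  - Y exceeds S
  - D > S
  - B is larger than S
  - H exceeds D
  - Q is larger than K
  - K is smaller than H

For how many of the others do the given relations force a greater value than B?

From B the given relations immediately reach K, Y.
From those, Q, H — 4 in total.
No other element is forced above B by the given relations, so the count is 4.

4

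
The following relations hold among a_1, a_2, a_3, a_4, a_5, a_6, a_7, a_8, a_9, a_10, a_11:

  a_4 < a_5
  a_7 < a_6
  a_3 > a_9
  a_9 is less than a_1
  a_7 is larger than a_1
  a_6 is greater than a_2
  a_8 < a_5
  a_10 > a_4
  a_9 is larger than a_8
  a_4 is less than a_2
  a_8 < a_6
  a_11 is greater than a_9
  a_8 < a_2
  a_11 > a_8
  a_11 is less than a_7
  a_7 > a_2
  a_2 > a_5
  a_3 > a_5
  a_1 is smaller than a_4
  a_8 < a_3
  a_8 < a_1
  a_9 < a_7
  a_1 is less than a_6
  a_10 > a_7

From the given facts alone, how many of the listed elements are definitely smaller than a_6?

The elements the relations force below a_6 are a_8, a_9, a_1, a_4, a_5, a_2, a_11, a_7 — no chain reaches any other.
That is 8.

8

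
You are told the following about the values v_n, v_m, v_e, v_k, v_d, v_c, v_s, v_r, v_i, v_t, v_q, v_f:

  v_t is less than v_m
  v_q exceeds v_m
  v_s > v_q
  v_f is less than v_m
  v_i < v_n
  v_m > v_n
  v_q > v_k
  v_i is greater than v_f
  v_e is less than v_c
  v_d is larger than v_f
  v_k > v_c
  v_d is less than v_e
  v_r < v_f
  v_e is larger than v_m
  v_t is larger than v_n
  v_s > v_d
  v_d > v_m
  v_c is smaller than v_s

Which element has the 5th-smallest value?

Chaining the given pairs: v_r < v_f < v_i < v_n < v_t < v_m < v_d < v_e < v_c < v_k < v_q < v_s.
The 5th smallest is v_t.

v_t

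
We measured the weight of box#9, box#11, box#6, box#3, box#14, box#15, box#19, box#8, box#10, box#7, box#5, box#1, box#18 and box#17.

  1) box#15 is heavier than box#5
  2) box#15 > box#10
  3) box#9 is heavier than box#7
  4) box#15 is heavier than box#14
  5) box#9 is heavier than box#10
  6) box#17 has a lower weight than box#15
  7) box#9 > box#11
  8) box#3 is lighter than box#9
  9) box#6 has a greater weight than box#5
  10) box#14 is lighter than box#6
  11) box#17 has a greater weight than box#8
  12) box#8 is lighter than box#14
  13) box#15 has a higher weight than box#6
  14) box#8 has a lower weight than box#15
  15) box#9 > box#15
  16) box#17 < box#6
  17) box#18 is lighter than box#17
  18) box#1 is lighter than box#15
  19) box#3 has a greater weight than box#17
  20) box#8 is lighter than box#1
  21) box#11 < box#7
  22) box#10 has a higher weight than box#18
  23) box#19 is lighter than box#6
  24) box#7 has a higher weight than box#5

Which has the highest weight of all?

Chaining downward from box#9: directly below it, box#10, box#11, box#7, box#15, box#3; then box#8, box#18, box#5, box#1, box#14, box#17, box#6; then box#19.
That covers every other element, and nothing is given above box#9, so box#9 is the highest weight.

box#9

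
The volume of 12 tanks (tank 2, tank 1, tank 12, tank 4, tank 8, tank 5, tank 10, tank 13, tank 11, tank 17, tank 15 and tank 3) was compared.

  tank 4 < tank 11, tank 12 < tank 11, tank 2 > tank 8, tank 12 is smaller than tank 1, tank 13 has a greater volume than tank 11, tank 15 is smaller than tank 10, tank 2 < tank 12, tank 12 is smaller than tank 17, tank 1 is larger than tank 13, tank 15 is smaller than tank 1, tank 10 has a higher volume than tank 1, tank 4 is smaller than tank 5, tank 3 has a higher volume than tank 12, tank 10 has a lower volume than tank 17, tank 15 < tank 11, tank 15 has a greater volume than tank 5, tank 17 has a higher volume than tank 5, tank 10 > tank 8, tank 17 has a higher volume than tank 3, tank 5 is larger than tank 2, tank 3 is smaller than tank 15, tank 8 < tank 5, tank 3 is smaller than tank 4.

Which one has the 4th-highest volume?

tank 13

Chaining the given pairs: tank 8 < tank 2 < tank 12 < tank 3 < tank 4 < tank 5 < tank 15 < tank 11 < tank 13 < tank 1 < tank 10 < tank 17.
Counting 4 from the largest end gives tank 13.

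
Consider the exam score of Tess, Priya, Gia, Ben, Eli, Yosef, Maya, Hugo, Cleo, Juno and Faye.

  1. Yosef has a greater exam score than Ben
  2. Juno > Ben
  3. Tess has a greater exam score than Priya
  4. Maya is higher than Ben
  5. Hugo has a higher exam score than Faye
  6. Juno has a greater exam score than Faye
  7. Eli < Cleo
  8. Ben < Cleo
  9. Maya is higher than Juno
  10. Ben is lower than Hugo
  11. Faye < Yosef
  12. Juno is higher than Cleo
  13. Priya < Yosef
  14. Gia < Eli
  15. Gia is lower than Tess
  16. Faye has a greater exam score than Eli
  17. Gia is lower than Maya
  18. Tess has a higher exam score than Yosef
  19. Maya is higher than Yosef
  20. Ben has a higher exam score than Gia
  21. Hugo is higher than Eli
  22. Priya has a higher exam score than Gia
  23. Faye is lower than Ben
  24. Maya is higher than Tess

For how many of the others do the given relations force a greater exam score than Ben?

6

Directly above Ben: Yosef, Cleo, Juno, Maya, Hugo.
One step further: Tess (6 so far).
No other element is forced above Ben by the given relations, so the count is 6.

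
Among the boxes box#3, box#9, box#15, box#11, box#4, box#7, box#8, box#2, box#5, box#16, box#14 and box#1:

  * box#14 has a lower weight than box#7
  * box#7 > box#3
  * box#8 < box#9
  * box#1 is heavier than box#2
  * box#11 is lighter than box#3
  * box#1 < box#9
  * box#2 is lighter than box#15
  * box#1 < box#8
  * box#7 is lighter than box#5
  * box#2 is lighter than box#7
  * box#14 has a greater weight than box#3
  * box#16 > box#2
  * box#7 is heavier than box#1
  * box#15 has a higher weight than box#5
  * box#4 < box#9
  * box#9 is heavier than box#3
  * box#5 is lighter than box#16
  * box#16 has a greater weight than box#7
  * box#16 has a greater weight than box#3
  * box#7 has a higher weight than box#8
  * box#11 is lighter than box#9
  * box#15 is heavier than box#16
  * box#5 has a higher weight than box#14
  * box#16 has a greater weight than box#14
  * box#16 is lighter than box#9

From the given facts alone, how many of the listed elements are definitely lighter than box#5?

7

From box#5 the given relations immediately reach box#14, box#7.
From those, box#3, box#2, box#1, box#8 — 6 in total.
From those, box#11 — 7 in total.
No other element is forced below box#5 by the given relations, so the count is 7.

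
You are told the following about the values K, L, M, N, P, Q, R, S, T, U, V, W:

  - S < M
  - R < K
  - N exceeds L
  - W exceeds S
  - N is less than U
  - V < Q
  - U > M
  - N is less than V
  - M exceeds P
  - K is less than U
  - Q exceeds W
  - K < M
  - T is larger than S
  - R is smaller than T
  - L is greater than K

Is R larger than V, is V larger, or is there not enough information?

R < K and K < L give R < L.
Then L < N extends the chain to N.
With N < V: R < K < L < N < V.
So V is larger.

V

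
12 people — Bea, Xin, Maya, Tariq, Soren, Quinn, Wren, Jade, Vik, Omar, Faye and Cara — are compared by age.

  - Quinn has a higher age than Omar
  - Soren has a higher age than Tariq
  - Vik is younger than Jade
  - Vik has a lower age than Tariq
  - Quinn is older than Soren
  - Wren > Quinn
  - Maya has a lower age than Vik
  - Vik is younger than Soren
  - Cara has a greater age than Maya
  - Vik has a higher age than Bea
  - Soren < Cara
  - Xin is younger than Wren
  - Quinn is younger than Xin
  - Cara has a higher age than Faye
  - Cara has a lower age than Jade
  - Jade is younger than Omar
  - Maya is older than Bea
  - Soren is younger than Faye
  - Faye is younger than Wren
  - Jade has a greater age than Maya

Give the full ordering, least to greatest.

The consecutive links are each given: Bea < Maya; Maya < Vik; Vik < Tariq; Tariq < Soren; Soren < Faye; Faye < Cara; Cara < Jade; Jade < Omar; Omar < Quinn; Quinn < Xin; Xin < Wren.

Bea < Maya < Vik < Tariq < Soren < Faye < Cara < Jade < Omar < Quinn < Xin < Wren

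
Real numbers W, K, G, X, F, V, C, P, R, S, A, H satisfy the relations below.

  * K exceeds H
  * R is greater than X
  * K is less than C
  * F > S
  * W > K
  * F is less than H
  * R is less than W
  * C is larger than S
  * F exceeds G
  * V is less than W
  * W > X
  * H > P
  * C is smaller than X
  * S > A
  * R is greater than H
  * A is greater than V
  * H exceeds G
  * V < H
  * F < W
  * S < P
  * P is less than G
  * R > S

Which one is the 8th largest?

G

The consecutive relations fix a unique order: V < A < S < P < G < F < H < K < C < X < R < W.
The 8th largest is G.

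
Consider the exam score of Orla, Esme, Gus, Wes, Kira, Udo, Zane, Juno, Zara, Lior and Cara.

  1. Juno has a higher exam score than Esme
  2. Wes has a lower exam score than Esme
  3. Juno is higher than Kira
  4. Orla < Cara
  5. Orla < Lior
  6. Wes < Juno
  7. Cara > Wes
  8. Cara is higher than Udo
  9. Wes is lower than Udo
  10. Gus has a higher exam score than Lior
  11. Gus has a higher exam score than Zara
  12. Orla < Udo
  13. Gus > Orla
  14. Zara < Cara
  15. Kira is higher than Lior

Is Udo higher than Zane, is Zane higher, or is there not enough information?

undetermined

Following every chain through Zane: nothing is chained to Zane.
Udo is not reached, and no chain runs the other way from Udo to Zane.
So the given relations leave the order of Zane and Udo undetermined.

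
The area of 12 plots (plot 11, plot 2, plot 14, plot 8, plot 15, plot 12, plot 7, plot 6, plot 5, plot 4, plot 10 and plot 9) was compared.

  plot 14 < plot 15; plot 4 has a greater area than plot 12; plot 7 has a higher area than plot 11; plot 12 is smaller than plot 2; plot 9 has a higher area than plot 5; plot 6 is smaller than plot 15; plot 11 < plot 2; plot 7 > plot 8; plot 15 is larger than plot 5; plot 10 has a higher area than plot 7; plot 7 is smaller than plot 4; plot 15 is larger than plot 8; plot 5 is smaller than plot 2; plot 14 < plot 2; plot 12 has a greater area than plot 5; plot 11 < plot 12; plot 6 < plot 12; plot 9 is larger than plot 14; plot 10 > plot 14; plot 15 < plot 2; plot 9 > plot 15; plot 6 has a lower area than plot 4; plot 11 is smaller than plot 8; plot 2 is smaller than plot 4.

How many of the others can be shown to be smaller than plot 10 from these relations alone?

4

From plot 10 the given relations immediately reach plot 14, plot 7.
From those, plot 11, plot 8 — 4 in total.
No other element is forced below plot 10 by the given relations, so the count is 4.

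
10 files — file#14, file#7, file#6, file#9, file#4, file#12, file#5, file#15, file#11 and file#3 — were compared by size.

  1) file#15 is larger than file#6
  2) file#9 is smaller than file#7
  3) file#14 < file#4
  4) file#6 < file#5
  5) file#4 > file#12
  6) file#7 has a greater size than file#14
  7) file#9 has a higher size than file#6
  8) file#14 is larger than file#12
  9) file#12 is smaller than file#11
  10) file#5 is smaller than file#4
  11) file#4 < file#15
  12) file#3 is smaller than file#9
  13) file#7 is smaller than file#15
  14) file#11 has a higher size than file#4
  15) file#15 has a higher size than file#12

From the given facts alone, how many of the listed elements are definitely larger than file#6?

The elements the relations force above file#6 are file#5, file#4, file#9, file#7, file#11, file#15 — no chain reaches any other.
That is 6.

6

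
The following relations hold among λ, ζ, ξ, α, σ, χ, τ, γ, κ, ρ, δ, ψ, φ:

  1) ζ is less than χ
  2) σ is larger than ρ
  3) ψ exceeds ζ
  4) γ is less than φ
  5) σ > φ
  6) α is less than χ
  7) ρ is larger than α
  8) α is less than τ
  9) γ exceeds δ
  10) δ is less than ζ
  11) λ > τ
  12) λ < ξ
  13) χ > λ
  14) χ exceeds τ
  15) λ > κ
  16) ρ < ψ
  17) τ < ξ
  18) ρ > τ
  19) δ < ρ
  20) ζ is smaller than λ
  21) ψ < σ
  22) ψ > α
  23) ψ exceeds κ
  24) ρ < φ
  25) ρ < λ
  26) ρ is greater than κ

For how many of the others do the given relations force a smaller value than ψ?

6

From ψ the given relations immediately reach ζ, α, κ, ρ.
From those, δ, τ — 6 in total.
Nothing else is reachable below ψ; 6 in all.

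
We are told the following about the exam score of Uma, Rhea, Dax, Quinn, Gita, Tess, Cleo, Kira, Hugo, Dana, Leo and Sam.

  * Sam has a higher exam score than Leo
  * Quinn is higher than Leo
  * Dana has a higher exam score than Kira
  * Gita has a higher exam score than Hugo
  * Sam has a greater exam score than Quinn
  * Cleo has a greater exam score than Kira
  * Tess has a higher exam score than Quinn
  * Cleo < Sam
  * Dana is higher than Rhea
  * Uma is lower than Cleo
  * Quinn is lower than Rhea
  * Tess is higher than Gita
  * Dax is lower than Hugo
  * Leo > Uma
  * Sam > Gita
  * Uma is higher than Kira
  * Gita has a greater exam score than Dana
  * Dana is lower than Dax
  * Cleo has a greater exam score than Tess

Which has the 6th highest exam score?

Dax

Chaining the given pairs: Kira < Uma < Leo < Quinn < Rhea < Dana < Dax < Hugo < Gita < Tess < Cleo < Sam.
Counting 6 from the largest end gives Dax.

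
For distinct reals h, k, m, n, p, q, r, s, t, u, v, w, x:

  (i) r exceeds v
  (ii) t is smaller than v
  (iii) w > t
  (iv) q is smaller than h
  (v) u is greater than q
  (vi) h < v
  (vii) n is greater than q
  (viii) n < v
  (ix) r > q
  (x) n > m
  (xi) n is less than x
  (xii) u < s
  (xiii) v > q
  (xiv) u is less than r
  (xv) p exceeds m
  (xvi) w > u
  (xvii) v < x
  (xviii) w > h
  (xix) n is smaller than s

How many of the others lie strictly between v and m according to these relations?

1

Chaining upward from m reaches: n, s, p, r, x.
Chaining downward from v reaches: q, h, n, t.
Strictly between m and v are those in both lists: n — 1 element.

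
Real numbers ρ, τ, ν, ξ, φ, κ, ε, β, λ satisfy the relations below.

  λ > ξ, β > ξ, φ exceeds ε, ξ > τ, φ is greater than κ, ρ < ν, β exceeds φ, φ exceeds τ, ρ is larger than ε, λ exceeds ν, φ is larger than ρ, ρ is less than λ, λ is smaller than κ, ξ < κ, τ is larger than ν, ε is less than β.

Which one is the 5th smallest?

ξ

Piecing the relations together gives one ordering: ε < ρ < ν < τ < ξ < λ < κ < φ < β.
The 5th smallest is ξ.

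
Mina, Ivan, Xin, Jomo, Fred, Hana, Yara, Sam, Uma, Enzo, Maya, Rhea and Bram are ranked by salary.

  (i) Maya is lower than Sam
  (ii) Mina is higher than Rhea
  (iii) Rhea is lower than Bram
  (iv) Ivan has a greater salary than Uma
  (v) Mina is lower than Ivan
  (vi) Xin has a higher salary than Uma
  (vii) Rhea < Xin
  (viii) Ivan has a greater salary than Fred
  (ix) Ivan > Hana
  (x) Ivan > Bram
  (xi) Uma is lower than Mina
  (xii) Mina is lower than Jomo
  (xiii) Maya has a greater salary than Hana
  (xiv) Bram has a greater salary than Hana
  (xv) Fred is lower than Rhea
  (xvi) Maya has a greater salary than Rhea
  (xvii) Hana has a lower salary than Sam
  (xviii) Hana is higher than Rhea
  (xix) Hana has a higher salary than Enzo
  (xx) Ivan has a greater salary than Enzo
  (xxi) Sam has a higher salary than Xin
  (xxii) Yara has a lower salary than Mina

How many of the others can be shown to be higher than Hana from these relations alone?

Directly above Hana: Maya, Bram, Ivan, Sam.
No other element is forced above Hana by the given relations, so the count is 4.

4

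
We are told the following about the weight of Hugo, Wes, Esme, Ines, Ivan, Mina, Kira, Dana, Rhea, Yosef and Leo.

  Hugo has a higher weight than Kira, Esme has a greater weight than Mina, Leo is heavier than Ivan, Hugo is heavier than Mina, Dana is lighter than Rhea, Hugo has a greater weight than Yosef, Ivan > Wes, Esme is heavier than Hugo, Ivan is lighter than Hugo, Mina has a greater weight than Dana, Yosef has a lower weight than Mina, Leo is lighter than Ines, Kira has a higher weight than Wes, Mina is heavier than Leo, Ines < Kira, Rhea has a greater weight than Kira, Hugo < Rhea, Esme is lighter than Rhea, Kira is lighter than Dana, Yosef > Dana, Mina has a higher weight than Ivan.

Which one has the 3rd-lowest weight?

Leo

Chaining the given pairs: Wes < Ivan < Leo < Ines < Kira < Dana < Yosef < Mina < Hugo < Esme < Rhea.
Counting 3 from the smallest end gives Leo.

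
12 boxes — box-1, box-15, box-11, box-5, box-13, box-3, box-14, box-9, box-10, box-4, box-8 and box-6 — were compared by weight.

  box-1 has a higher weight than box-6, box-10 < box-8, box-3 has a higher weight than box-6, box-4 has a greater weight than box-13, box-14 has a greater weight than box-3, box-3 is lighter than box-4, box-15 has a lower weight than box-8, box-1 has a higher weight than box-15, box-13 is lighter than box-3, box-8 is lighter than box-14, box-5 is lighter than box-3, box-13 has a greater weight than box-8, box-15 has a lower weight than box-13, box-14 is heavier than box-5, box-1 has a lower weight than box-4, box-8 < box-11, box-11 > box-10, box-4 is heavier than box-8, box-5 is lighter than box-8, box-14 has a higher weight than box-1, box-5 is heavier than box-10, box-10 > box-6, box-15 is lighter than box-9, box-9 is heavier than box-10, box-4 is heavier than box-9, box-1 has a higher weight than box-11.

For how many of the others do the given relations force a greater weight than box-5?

From box-5 the given relations immediately reach box-8, box-3, box-14.
From those, box-11, box-13, box-4 — 6 in total.
From those, box-1 — 7 in total.
Nothing else is reachable above box-5; 7 in all.

7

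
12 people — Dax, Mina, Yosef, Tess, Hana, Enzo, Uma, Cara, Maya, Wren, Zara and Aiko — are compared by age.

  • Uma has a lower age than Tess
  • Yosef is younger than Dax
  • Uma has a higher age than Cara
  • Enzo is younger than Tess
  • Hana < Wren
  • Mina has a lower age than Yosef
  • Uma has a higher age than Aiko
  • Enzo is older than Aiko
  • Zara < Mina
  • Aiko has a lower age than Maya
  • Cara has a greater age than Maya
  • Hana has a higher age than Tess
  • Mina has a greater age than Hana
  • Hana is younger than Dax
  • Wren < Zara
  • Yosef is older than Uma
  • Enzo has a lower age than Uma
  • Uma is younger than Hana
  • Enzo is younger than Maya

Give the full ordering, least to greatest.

Aiko < Enzo < Maya < Cara < Uma < Tess < Hana < Wren < Zara < Mina < Yosef < Dax

The consecutive links are each given: Aiko < Enzo; Enzo < Maya; Maya < Cara; Cara < Uma; Uma < Tess; Tess < Hana; Hana < Wren; Wren < Zara; Zara < Mina; Mina < Yosef; Yosef < Dax.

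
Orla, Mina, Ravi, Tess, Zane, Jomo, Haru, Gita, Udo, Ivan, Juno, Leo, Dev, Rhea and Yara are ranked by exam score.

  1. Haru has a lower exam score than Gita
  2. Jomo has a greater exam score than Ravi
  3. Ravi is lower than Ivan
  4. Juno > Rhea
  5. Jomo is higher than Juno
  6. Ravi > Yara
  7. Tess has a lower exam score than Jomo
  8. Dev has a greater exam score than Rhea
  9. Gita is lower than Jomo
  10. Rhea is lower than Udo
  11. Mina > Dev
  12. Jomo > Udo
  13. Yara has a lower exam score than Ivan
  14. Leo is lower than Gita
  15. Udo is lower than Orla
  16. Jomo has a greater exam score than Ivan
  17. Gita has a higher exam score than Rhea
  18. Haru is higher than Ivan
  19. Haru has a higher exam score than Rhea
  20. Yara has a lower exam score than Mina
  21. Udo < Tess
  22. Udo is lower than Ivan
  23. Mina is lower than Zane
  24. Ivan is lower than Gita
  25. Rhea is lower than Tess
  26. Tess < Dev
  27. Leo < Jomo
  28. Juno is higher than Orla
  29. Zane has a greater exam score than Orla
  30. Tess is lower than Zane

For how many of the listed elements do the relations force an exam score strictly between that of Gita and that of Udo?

2

The relations place Udo below Gita. An element lies strictly between them when it is forced above Udo and also forced below Gita.
Above Udo: {Ivan, Haru, Orla, Juno, Tess, Dev, Mina, Zane, Jomo}. Below Gita: {Yara, Rhea, Ravi, Leo, Ivan, Haru}.
Intersection: {Ivan, Haru} — 2.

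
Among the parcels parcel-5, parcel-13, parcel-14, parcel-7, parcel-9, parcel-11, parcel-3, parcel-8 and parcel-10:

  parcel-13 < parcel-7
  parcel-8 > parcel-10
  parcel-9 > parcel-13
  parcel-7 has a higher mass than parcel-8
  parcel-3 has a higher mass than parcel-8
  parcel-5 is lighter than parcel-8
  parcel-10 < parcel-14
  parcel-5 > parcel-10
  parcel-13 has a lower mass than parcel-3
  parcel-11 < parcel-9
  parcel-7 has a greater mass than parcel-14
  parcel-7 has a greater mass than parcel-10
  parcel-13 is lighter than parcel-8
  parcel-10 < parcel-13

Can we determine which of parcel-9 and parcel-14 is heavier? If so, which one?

Following every chain through parcel-14: above parcel-14 we get parcel-7; below parcel-14 we get parcel-10.
parcel-9 is not reached, and no chain runs the other way from parcel-9 to parcel-14.
So the given relations leave the order of parcel-14 and parcel-9 undetermined.

undetermined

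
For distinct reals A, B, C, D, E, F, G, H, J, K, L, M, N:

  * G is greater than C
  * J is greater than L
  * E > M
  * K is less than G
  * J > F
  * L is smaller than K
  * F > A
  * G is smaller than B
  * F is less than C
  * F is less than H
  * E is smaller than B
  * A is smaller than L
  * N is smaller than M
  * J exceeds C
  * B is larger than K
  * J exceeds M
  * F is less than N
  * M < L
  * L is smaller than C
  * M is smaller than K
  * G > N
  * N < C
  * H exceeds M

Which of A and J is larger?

J

A < F and F < N give A < N.
Then N < M extends the chain to M.
Then M < L extends the chain to L.
Then L < C extends the chain to C.
Then C < J extends the chain to J.
So A < J; J is the larger of the two.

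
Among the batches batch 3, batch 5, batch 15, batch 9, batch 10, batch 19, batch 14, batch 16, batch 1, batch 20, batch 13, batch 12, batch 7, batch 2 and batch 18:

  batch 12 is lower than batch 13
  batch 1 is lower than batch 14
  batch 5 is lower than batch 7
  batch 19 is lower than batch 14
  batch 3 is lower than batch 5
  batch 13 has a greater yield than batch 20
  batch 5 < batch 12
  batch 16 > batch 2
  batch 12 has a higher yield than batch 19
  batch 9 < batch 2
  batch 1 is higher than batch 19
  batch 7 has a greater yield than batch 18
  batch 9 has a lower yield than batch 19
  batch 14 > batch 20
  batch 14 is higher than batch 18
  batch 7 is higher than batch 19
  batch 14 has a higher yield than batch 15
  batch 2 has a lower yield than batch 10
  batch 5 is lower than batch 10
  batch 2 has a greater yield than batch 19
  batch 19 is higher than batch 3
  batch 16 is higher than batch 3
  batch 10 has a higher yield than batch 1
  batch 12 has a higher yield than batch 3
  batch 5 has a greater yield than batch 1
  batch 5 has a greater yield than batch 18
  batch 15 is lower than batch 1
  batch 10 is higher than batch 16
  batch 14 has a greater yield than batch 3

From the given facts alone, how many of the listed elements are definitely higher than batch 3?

Directly above batch 3: batch 19, batch 5, batch 16, batch 12, batch 14.
One step further: batch 2, batch 1, batch 13, batch 7, batch 10 (10 so far).
Nothing else is reachable above batch 3; 10 in all.

10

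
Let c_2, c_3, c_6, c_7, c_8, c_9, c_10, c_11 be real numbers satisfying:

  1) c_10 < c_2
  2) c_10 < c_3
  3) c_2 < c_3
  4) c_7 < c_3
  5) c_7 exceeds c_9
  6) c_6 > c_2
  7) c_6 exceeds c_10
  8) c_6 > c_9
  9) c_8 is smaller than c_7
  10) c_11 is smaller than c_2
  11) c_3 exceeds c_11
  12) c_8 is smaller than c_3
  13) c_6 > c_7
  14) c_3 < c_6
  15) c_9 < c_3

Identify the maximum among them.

c_6

c_10 is not greatest since c_10 < c_6; c_11 is not greatest since c_11 < c_3; c_8 is not greatest since c_8 < c_3; c_2 is not greatest since c_2 < c_6; c_9 is not greatest since c_9 < c_3; c_7 is not greatest since c_7 < c_6; c_3 is not greatest since c_3 < c_6.
Only c_6 has nothing above it, so c_6 is the maximum.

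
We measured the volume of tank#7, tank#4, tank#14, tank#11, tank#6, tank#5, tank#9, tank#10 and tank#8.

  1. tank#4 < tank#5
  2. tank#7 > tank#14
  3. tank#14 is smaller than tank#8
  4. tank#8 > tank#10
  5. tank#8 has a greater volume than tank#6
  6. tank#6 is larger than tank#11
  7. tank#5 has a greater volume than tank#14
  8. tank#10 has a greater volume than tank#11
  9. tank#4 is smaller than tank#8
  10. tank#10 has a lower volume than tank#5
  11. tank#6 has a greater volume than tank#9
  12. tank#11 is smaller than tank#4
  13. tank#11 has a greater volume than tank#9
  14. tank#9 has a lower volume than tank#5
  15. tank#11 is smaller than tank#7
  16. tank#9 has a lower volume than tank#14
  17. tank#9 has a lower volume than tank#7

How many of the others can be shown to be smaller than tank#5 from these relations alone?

Directly below tank#5: tank#9, tank#14, tank#4, tank#10.
One step further: tank#11 (5 so far).
Nothing else is reachable below tank#5; 5 in all.

5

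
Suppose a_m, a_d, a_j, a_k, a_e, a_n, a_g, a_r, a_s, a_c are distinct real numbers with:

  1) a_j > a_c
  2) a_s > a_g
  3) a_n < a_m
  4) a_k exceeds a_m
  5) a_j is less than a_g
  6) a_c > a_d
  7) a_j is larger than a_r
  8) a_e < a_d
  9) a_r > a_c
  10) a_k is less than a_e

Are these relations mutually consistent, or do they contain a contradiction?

consistent

The single ordering a_n < a_m < a_k < a_e < a_d < a_c < a_r < a_j < a_g < a_s satisfies every listed relation, so no contradiction arises.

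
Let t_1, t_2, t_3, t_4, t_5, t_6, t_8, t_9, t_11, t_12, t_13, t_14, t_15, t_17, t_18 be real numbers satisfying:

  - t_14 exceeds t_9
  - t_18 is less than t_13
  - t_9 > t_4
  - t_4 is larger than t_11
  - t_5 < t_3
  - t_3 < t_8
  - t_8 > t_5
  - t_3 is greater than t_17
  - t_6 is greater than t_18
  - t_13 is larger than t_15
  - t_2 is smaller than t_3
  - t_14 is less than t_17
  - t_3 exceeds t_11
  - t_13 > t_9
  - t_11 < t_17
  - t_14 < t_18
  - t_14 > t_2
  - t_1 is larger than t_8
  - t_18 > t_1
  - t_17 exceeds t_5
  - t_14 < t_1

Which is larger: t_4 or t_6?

t_6

The relevant relations are t_4 < t_9; t_9 < t_14; t_14 < t_17; t_17 < t_3; t_3 < t_8; t_8 < t_1; t_1 < t_18; t_18 < t_6.
Together: t_4 < t_9 < t_14 < t_17 < t_3 < t_8 < t_1 < t_18 < t_6.
So t_4 < t_6; t_6 is the larger of the two.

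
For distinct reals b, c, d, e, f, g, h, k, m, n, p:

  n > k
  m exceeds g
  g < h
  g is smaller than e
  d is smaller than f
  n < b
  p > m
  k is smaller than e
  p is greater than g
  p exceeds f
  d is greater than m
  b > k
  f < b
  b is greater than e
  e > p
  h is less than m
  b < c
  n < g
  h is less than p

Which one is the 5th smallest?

The consecutive relations fix a unique order: k < n < g < h < m < d < f < p < e < b < c.
The 5th smallest is m.

m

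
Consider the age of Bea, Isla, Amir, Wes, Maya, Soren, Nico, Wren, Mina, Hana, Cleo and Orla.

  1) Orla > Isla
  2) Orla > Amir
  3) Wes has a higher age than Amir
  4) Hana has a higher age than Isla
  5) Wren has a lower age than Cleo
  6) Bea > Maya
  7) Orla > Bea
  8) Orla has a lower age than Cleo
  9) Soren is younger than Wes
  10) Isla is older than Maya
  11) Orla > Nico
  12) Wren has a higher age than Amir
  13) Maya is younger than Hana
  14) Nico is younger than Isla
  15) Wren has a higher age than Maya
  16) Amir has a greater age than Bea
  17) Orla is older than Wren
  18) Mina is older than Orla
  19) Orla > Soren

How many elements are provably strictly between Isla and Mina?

Chaining upward from Isla reaches: Hana, Orla, Cleo.
Chaining downward from Mina reaches: Nico, Maya, Bea, Amir, Soren, Wren, Orla.
Strictly between Isla and Mina are those in both lists: Orla — 1 element.

1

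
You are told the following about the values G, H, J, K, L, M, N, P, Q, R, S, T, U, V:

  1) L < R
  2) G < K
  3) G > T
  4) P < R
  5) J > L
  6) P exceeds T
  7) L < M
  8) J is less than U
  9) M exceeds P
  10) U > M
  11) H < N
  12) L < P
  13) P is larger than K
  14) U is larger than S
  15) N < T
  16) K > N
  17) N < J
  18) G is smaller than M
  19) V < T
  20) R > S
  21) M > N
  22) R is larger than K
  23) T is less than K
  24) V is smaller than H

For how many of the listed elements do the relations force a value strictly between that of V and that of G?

The relations place V below G. An element lies strictly between them when it is forced above V and also forced below G.
Above V: {H, N, T, K, P, M, J, R, U}. Below G: {H, N, T}.
Intersection: {H, N, T} — 3.

3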